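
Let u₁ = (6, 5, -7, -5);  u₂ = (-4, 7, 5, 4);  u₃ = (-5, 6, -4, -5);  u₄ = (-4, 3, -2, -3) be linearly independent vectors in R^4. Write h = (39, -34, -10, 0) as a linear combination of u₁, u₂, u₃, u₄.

h = u₁ - 3u₂ - u₃ - 4u₄

Write h = α₁u₁ + … + α₄u₄ and equate components.
Back-substitution yields (α₁, …, α₄) = (1, -3, -1, -4).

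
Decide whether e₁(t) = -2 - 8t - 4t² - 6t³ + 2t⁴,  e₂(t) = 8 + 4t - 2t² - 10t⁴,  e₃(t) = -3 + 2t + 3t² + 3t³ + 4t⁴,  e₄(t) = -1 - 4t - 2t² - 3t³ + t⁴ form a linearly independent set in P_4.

Take coordinates with respect to the standard basis {1, t, …, t⁴}.
One vector is a scalar multiple of another, so the set is dependent.

linearly dependent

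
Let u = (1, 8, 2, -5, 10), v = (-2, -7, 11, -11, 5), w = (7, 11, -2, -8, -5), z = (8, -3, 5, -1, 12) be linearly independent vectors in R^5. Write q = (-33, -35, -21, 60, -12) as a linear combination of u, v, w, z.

q = -u - 2v - 4w - z

Write q = α₁u + … + α₄z and equate components.
Row-reducing the augmented matrix gives the unique coefficients (α₁, …, α₄) = (-1, -2, -4, -1).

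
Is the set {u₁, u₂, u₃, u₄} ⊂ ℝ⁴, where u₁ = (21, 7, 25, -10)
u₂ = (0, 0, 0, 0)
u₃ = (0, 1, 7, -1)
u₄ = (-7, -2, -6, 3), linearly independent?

One of the vectors is the zero vector, so the set is linearly dependent.

linearly dependent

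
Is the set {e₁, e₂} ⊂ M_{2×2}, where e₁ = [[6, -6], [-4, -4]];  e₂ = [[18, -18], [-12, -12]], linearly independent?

Take coordinates with respect to the standard basis {E₁₁, E₁₂, E₂₁, E₂₂}.
Row-reduce the matrix whose columns are e₁, e₂.
The reduction yields 1 nonzero row, so the rank is 1.
Since rank 1 < 2, the set is linearly dependent.

linearly dependent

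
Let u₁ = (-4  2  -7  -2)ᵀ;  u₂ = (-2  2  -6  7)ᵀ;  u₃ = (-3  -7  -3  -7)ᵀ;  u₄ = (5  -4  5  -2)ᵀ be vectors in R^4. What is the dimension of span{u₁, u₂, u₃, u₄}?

4

Form the matrix with u₁, u₂, u₃, u₄ as columns and reduce.
Reduction leaves 4 leading entries, giving rank 4.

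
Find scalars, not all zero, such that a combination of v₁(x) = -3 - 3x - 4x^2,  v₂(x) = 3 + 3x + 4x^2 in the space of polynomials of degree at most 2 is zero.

v₁ + v₂ = 0

Take coordinates with respect to {1, x, x^2}.
Write the vectors as columns of a matrix and find a nonzero vector in its null space.
The free variable yields coefficients (1, 1) (any nonzero multiple also works).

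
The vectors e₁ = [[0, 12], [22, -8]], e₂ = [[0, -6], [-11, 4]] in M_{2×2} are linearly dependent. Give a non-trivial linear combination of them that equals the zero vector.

e₁ + 2e₂ = 0

Pass to coordinate vectors relative to the basis {E₁₁, E₁₂, E₂₁, E₂₂}.
Write the vectors as columns of a matrix and find a nonzero vector in its null space.
One solution (up to scaling) is (1, 2).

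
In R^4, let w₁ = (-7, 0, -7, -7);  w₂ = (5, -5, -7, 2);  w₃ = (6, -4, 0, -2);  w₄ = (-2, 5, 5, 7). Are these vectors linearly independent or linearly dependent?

linearly independent

The matrix [w₁|w₂|w₃|w₄] has determinant -224.
A nonzero determinant means the columns are linearly independent.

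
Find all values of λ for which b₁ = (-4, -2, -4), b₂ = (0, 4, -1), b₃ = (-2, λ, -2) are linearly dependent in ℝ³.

λ = -1

Place the vectors as rows of a 3×3 matrix; dependence ⇔ determinant zero.
The determinant works out to -4*λ - 4.
Setting this to zero gives λ = -1.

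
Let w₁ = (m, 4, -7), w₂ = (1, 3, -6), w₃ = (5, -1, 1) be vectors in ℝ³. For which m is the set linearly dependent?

m = -4

Dependence holds iff the 3×3 matrix [w₁ w₂ w₃] is singular.
The determinant works out to -3*m - 12.
Solving -3*m - 12 = 0 yields m = -4.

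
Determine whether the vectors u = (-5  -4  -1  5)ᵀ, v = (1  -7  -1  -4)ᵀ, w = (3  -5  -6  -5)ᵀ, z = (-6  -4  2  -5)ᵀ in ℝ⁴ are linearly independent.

Form the 4×4 matrix with these as columns; its determinant is 2307.
A nonzero determinant means the columns are linearly independent.

linearly independent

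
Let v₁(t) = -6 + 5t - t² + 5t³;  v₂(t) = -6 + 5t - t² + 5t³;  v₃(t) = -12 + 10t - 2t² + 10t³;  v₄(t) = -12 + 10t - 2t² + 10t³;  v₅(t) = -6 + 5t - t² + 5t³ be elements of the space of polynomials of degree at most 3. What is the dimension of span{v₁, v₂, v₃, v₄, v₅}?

1

Pass to coordinate vectors with respect to the basis {1, t, …, t³}.
Put the 4×5 matrix [v₁|v₂|v₃|v₄|v₅] into echelon form.
The echelon form has 1 nonzero row, so the rank is 1.
(With 5 elements in a 4-dimensional space the rank is at most 4.)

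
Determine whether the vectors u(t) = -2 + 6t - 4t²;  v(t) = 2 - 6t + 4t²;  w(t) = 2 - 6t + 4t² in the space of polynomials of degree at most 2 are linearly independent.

Write each element as a coordinate vector in ℝ³ using {1, t, t²}.
Row-reduce the matrix whose columns are u, v, w.
The reduction yields 1 nonzero row, so the rank is 1.
Since rank 1 < 3, the set is linearly dependent.
Indeed u + v = 0.

linearly dependent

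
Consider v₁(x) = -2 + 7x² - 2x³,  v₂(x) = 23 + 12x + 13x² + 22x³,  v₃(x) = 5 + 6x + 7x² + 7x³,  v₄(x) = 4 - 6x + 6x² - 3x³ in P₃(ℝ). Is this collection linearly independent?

linearly dependent

Write each element as a coordinate vector in ℝ⁴ using {1, x, …, x³}.
Form the 4×4 matrix with these as columns; its determinant is 0.
A zero determinant means the columns are linearly dependent.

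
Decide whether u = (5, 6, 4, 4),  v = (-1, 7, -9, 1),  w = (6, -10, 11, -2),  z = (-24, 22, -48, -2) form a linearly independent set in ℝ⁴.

linearly dependent

Place the vectors as rows of a 4×4 matrix and reduce to echelon form.
The reduction yields 3 nonzero rows, so the rank is 3.
Since rank 3 < 4, the set is linearly dependent.
Indeed 2u - 2v + 2w + z = 0.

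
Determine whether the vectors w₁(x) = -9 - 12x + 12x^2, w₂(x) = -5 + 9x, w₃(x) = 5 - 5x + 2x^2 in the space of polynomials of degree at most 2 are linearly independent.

Write each element as a coordinate vector in ℝ³ using {1, x, x^2}.
Form the 3×3 matrix with these as columns; its determinant is -522.
A nonzero determinant means the columns are linearly independent.

linearly independent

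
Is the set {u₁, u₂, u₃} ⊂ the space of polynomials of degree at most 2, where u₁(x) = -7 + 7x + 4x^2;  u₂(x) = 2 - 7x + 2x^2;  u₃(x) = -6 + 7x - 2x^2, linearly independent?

linearly independent

Write each element as a coordinate vector in ℝ³ using {1, x, x^2}.
Place the vectors as rows of a 3×3 matrix and reduce to echelon form.
The reduction yields 3 nonzero rows, so the rank is 3.
Since rank = 3 (the number of vectors), the set is linearly independent.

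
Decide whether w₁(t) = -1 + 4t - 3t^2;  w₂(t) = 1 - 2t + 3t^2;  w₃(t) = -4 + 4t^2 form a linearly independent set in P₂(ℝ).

linearly independent

Write each element as a coordinate vector in ℝ³ using {1, t, t^2}.
Row-reduce the matrix whose columns are w₁, w₂, w₃.
The reduction yields 3 nonzero rows, so the rank is 3.
Since rank = 3 (the number of vectors), the set is linearly independent.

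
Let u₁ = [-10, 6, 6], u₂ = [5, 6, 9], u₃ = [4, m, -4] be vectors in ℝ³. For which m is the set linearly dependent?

The set is linearly dependent precisely when det[u₁; u₂; u₃] = 0.
The determinant works out to 120*m + 432.
This vanishes exactly when m = -18/5.

m = -18/5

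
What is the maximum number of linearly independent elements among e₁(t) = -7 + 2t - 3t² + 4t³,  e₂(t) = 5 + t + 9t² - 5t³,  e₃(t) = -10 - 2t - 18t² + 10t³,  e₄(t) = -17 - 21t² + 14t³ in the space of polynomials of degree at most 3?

Represent each element by its coordinate vector in ℝ⁴.
Row-reduce the 4×4 matrix with these as rows.
There are 2 pivot columns, so rank = 2.

2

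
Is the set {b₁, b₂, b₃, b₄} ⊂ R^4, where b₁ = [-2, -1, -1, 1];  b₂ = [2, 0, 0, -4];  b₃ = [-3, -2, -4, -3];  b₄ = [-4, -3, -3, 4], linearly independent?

linearly independent

Form the 4×4 matrix with these as columns; its determinant is -20.
A nonzero determinant means the columns are linearly independent.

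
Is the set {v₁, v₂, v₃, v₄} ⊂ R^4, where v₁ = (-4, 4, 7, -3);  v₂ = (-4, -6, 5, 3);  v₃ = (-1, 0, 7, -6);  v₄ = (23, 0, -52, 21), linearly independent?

Form the 4×4 matrix with these as columns; its determinant is 0.
A zero determinant means the columns are linearly dependent.
Indeed 3v₁ + 2v₂ + 3v₃ + v₄ = 0.

linearly dependent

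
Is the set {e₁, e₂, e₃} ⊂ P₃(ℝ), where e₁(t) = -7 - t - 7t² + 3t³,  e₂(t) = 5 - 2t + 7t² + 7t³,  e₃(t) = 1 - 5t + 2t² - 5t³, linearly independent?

linearly independent

Take coordinates with respect to the standard basis {1, t, …, t³}.
Row-reduce the matrix whose columns are e₁, e₂, e₃.
The reduction yields 3 nonzero rows, so the rank is 3.
Since rank = 3 (the number of vectors), the set is linearly independent.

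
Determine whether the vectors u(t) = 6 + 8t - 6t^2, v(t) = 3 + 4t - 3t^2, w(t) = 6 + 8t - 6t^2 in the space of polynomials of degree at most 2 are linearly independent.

Write each element as a coordinate vector in ℝ³ using {1, t, t^2}.
One vector is a scalar multiple of another, so the set is dependent.

linearly dependent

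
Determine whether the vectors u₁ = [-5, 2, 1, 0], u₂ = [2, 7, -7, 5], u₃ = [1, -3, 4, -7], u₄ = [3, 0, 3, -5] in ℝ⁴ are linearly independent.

The matrix [u₁|u₂|u₃|u₄] has determinant -510.
A nonzero determinant means the columns are linearly independent.

linearly independent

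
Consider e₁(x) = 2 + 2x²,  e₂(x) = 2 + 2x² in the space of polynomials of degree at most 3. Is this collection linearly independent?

Take coordinates with respect to the standard basis {1, x, …, x³}.
Two of the vectors are equal, giving an immediate dependence.

linearly dependent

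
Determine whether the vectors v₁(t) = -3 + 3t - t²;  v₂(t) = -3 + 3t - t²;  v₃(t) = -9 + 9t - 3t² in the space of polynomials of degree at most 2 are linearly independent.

Take coordinates with respect to the standard basis {1, t, t²}.
Two of the vectors are equal, giving an immediate dependence.

linearly dependent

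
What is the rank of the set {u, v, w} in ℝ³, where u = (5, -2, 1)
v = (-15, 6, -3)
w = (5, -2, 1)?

Form the matrix with u, v, w as columns and reduce.
Reduction leaves 1 leading entry, giving rank 1.

1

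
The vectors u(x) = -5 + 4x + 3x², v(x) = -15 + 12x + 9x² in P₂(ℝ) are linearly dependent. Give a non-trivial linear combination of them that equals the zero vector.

Write each element as a vector in ℝ³ using {1, x, x²}.
Set up α₁u + α₂v = 0 and solve the homogeneous system.
The free variable yields coefficients (3, -1) (any nonzero multiple also works).

3u - v = 0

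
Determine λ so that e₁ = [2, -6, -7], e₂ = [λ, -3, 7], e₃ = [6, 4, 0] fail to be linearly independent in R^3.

λ = -31/2

Place the vectors as rows of a 3×3 matrix; dependence ⇔ determinant zero.
Cofactor expansion gives det = -28*λ - 434.
Setting this to zero gives λ = -31/2.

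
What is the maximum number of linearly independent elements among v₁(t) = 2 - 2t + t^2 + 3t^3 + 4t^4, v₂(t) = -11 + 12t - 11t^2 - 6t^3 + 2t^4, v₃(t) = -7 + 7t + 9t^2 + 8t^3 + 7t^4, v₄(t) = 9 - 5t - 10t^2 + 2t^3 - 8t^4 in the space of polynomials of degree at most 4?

Pass to coordinate vectors with respect to the basis {1, t, …, t^4}.
Put the 5×4 matrix [v₁|v₂|v₃|v₄] into echelon form.
The echelon form has 4 nonzero rows, so the rank is 4.

4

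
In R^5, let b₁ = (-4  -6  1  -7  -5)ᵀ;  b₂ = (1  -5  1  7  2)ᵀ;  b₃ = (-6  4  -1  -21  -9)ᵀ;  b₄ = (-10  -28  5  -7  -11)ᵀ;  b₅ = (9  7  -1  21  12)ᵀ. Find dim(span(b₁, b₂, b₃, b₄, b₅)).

2

Apply Gaussian elimination to the matrix whose rows are b₁, b₂, b₃, b₄, b₅.
Exactly 2 pivots survive; hence the rank is 2.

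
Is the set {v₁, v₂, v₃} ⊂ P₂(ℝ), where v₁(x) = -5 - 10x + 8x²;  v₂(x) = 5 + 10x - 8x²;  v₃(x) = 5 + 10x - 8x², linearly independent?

Write each element as a coordinate vector in ℝ³ using {1, x, x²}.
Form the 3×3 matrix with these as columns; its determinant is 0.
A zero determinant means the columns are linearly dependent.

linearly dependent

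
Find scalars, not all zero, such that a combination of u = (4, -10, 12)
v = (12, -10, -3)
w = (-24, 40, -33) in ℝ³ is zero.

3u + v + w = 0

Row-reduce the matrix with u, v, w as columns; the null space gives the coefficients.
A generator of the null space is (3, 1, 1).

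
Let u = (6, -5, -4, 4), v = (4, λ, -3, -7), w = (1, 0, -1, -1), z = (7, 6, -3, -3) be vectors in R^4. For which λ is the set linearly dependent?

The vectors are dependent exactly when the determinant of the matrix with rows u, v, w, z vanishes.
The determinant works out to 32*λ - 176.
Solving 32*λ - 176 = 0 yields λ = 11/2.

λ = 11/2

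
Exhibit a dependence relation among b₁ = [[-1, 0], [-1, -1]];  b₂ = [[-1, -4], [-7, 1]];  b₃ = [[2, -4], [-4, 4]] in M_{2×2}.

Pass to coordinate vectors relative to the basis {E₁₁, E₁₂, E₂₁, E₂₂}.
Set up α₁b₁ + … + α₃b₃ = 0 and solve the homogeneous system.
One solution (up to scaling) is (3, -1, 1).

3b₁ - b₂ + b₃ = 0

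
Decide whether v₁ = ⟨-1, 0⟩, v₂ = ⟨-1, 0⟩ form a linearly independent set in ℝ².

linearly dependent

Two of the vectors are equal, giving an immediate dependence.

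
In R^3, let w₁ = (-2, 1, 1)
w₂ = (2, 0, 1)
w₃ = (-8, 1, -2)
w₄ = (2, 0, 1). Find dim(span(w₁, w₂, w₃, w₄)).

2

Put the 3×4 matrix [w₁|w₂|w₃|w₄] into echelon form.
There are 2 pivot columns, so rank = 2.
(With 4 elements in a 3-dimensional space the rank is at most 3.)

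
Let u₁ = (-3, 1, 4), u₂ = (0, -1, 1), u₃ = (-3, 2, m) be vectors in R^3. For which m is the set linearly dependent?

m = 3

Dependence holds iff the 3×3 matrix [u₁ u₂ u₃] is singular.
Expanding, det = 3*m - 9.
Solving 3*m - 9 = 0 yields m = 3.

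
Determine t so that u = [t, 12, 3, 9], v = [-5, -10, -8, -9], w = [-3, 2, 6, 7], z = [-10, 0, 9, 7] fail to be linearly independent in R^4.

t = 15

The vectors are dependent exactly when the determinant of the matrix with rows u, v, w, z vanishes.
The determinant works out to 160*t - 2400.
Solving 160*t - 2400 = 0 yields t = 15.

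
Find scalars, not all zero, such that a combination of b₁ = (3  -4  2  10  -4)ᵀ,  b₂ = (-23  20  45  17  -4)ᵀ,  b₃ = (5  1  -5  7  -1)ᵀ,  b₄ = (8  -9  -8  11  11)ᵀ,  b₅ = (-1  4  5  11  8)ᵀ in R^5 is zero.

2b₁ - b₂ - 2b₃ - 2b₄ + 3b₅ = 0

Solve the homogeneous system with b₁, b₂, b₃, b₄, b₅ as columns by row-reducing the coefficient matrix.
The free variable yields coefficients (2, -1, -2, -2, 3) (any nonzero multiple also works).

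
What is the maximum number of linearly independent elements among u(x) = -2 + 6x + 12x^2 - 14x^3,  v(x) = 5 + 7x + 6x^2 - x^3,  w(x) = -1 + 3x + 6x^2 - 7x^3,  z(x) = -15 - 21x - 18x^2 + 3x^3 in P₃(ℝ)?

Use coordinates relative to {1, x, …, x^3}.
Form the matrix with u, v, w, z as columns and reduce.
Reduction leaves 2 leading entries, giving rank 2.

2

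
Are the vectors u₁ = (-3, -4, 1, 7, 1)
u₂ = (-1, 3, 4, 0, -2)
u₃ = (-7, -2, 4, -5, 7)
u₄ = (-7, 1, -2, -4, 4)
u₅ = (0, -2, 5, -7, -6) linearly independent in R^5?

linearly independent

Row-reduce the matrix whose columns are u₁, u₂, u₃, u₄, u₅.
The reduction yields 5 nonzero rows, so the rank is 5.
Since rank = 5 (the number of vectors), the set is linearly independent.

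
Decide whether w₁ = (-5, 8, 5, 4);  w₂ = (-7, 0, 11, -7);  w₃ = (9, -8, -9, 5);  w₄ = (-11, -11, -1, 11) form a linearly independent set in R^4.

Place the vectors as rows of a 4×4 matrix and reduce to echelon form.
The reduction yields 4 nonzero rows, so the rank is 4.
Since rank = 4 (the number of vectors), the set is linearly independent.

linearly independent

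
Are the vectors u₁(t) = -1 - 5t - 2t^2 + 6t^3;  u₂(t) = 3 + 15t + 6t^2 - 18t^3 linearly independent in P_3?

Write each element as a coordinate vector in ℝ⁴ using {1, t, …, t^3}.
Place the vectors as rows of a 2×4 matrix and reduce to echelon form.
The reduction yields 1 nonzero row, so the rank is 1.
Since rank 1 < 2, the set is linearly dependent.
Indeed 3u₁ + u₂ = 0.

linearly dependent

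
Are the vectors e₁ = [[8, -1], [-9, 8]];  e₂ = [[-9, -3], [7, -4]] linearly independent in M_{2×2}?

linearly independent

Write each element as a coordinate vector in ℝ⁴ using {E₁₁, E₁₂, E₂₁, E₂₂}.
Row-reduce the matrix whose columns are e₁, e₂.
The reduction yields 2 nonzero rows, so the rank is 2.
Since rank = 2 (the number of vectors), the set is linearly independent.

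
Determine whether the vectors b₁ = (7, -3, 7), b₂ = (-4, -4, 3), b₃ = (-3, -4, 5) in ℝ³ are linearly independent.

Place the vectors as rows of a 3×3 matrix and reduce to echelon form.
The reduction yields 3 nonzero rows, so the rank is 3.
Since rank = 3 (the number of vectors), the set is linearly independent.

linearly independent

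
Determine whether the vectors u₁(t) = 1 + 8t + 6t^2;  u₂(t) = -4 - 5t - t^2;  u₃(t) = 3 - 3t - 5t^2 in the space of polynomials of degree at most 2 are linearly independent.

linearly dependent

Take coordinates with respect to the standard basis {1, t, t^2}.
Form the 3×3 matrix with these as columns; its determinant is 0.
A zero determinant means the columns are linearly dependent.
Indeed u₁ + u₂ + u₃ = 0.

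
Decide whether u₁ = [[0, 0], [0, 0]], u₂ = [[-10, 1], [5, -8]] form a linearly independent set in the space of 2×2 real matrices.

Take coordinates with respect to the standard basis {E₁₁, E₁₂, E₂₁, E₂₂}.
One of the vectors is the zero vector, so the set is linearly dependent.

linearly dependent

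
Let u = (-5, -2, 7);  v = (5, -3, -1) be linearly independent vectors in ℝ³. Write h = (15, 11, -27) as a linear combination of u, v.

h = -4u - v

Write h = a₁u + a₂v and equate components.
Back-substitution yields (a₁, a₂) = (-4, -1).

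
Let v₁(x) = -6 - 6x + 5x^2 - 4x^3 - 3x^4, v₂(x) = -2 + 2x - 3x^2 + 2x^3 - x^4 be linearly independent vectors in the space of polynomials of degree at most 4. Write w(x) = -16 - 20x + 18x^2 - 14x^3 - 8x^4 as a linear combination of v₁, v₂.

w = 3v₁ - v₂

Take coordinate vectors relative to {1, x, …, x^4}.
Write w = c₁v₁ + c₂v₂ and equate components.
The system has the unique solution (c₁, c₂) = (3, -1).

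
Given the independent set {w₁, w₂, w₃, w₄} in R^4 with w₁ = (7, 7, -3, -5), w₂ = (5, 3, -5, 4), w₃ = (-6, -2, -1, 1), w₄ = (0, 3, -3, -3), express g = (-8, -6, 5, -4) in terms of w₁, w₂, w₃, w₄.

g = -3w₁ - w₂ - 3w₃ + 4w₄

Since w₁, w₂, w₃, w₄ are independent, the coefficients expressing g are uniquely determined by a linear system.
The system has the unique solution (α₁, …, α₄) = (-3, -1, -3, 4).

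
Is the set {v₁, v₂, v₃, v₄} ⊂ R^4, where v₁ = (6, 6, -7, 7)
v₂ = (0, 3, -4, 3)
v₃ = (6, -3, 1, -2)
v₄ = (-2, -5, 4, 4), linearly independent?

Row-reduce the matrix whose columns are v₁, v₂, v₃, v₄.
The reduction yields 4 nonzero rows, so the rank is 4.
Since rank = 4 (the number of vectors), the set is linearly independent.

linearly independent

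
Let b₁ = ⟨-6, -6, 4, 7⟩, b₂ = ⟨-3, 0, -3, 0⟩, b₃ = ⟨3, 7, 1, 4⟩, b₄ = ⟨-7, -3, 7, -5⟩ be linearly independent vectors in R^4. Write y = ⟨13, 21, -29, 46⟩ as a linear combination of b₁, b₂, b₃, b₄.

Set up the augmented matrix [b₁ | b₂ | b₃ | b₄ | y] and row-reduce.
Row-reducing the augmented matrix gives the unique coefficients (a₁, …, a₄) = (2, 4, 3, -4).

y = 2b₁ + 4b₂ + 3b₃ - 4b₄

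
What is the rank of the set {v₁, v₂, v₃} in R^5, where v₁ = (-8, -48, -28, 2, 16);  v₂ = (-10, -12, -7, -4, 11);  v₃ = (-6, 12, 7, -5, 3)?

2

Row-reduce the 3×5 matrix with these as rows.
Reduction leaves 2 leading entries, giving rank 2.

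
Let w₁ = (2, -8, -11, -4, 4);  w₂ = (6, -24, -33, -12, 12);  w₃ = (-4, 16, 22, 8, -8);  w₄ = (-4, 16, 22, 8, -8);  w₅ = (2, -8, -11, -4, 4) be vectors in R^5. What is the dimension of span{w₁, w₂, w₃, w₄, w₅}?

Put the 5×5 matrix [w₁|w₂|w₃|w₄|w₅] into echelon form.
The echelon form has 1 nonzero row, so the rank is 1.

dim = 1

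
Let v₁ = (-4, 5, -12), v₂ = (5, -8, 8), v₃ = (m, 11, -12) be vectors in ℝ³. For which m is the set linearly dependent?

Dependence holds iff the 3×3 matrix [v₁ v₂ v₃] is singular.
Expanding, det = -56*m - 392.
Setting this to zero gives m = -7.

m = -7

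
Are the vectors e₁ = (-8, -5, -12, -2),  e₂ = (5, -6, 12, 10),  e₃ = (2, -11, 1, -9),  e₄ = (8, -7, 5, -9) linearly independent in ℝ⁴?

linearly independent

The matrix [e₁|e₂|e₃|e₄] has determinant -6824.
A nonzero determinant means the columns are linearly independent.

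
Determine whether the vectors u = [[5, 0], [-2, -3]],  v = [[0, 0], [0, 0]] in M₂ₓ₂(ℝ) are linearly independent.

linearly dependent

Write each element as a coordinate vector in ℝ⁴ using {E₁₁, E₁₂, E₂₁, E₂₂}.
One of the vectors is the zero vector, so the set is linearly dependent.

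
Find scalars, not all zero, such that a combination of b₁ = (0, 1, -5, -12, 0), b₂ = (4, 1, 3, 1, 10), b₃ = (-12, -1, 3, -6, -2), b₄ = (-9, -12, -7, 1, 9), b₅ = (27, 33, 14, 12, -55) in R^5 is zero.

b₁ + 3b₂ + b₃ + 3b₄ + b₅ = 0

Solve the homogeneous system with b₁, b₂, b₃, b₄, b₅ as columns by row-reducing the coefficient matrix.
The free variable yields coefficients (1, 3, 1, 3, 1) (any nonzero multiple also works).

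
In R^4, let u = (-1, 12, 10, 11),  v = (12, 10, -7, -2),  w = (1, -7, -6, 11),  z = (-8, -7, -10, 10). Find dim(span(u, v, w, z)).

4

Apply Gaussian elimination to the matrix whose rows are u, v, w, z.
Exactly 4 pivots survive; hence the rank is 4.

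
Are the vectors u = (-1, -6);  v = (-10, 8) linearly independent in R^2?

linearly independent

The matrix [u|v] has determinant -68.
A nonzero determinant means the columns are linearly independent.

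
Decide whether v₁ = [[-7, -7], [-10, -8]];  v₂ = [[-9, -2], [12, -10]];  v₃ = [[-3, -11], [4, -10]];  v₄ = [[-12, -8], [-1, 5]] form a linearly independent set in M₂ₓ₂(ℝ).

Write each element as a coordinate vector in ℝ⁴ using {E₁₁, E₁₂, E₂₁, E₂₂}.
Row-reduce the matrix whose columns are v₁, v₂, v₃, v₄.
The reduction yields 4 nonzero rows, so the rank is 4.
Since rank = 4 (the number of vectors), the set is linearly independent.

linearly independent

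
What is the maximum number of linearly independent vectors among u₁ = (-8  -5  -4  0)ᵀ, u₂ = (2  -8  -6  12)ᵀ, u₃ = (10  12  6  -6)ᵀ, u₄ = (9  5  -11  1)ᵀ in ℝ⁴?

Put the 4×4 matrix [u₁|u₂|u₃|u₄] into echelon form.
The echelon form has 4 nonzero rows, so the rank is 4.

4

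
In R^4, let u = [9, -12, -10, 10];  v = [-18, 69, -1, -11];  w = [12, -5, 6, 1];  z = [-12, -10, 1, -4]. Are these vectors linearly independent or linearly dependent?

Row-reduce the matrix whose columns are u, v, w, z.
The reduction yields 3 nonzero rows, so the rank is 3.
Since rank 3 < 4, the set is linearly dependent.

linearly dependent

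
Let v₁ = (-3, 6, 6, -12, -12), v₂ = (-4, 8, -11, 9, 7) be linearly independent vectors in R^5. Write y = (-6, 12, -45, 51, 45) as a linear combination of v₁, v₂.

y = -2v₁ + 3v₂

Since v₁, v₂ are independent, the coefficients expressing y are uniquely determined by a linear system.
Row-reducing the augmented matrix gives the unique coefficients (a₁, a₂) = (-2, 3).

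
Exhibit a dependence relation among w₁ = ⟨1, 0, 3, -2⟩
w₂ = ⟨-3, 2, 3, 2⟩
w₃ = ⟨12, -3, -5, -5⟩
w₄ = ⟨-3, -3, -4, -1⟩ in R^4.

Solve the homogeneous system with w₁, w₂, w₃, w₄ as columns by row-reducing the coefficient matrix.
The free variable yields coefficients (0, 3, 1, 1) (any nonzero multiple also works).

3w₂ + w₃ + w₄ = 0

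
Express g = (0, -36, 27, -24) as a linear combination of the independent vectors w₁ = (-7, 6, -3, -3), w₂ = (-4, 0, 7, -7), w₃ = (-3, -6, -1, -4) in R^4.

g = -3w₁ + 3w₂ + 3w₃

Since w₁, w₂, w₃ are independent, the coefficients expressing g are uniquely determined by a linear system.
Row-reducing the augmented matrix gives the unique coefficients (c₁, c₂, c₃) = (-3, 3, 3).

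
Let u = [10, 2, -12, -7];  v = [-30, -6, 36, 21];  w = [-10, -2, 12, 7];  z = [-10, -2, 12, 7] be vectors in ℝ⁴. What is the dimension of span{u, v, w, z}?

1

Put the 4×4 matrix [u|v|w|z] into echelon form.
The echelon form has 1 nonzero row, so the rank is 1.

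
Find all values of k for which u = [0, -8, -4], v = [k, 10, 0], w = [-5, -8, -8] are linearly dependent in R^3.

k = -25/4

Place the vectors as rows of a 3×3 matrix; dependence ⇔ determinant zero.
The determinant works out to -32*k - 200.
This vanishes exactly when k = -25/4.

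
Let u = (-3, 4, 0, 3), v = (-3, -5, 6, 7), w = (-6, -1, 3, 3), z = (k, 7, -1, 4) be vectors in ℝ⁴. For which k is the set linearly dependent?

Dependence holds iff the 4×4 matrix [u v w z] is singular.
The determinant works out to 39*k + 117.
This vanishes exactly when k = -3.

k = -3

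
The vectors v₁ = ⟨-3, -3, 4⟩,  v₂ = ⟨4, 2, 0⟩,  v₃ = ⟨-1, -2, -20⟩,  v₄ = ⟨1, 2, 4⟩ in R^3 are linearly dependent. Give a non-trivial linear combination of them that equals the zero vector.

Set up α₁v₁ + … + α₄v₄ = 0 and solve the homogeneous system.
One solution (up to scaling) is (2, 1, 1, 3).

2v₁ + v₂ + v₃ + 3v₄ = 0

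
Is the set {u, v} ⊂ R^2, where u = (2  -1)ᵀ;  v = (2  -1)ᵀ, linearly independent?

linearly dependent

Two of the vectors are equal, giving an immediate dependence.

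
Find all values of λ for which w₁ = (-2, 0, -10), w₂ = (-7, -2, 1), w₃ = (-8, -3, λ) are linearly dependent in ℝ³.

The vectors are dependent exactly when the determinant of the matrix with rows w₁, w₂, w₃ vanishes.
Expanding, det = 4*λ - 56.
Solving 4*λ - 56 = 0 yields λ = 14.

λ = 14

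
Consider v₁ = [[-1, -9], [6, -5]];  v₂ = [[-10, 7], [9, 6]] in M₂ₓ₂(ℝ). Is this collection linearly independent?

Write each element as a coordinate vector in ℝ⁴ using {E₁₁, E₁₂, E₂₁, E₂₂}.
Row-reduce the matrix whose columns are v₁, v₂.
The reduction yields 2 nonzero rows, so the rank is 2.
Since rank = 2 (the number of vectors), the set is linearly independent.

linearly independent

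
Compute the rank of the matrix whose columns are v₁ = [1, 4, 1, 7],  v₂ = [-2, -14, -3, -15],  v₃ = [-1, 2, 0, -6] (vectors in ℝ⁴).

2

Form the matrix with v₁, v₂, v₃ as columns and reduce.
Exactly 2 pivots survive; hence the rank is 2.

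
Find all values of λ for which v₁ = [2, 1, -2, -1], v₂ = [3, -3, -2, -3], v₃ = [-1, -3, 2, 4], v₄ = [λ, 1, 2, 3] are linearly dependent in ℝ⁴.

λ = -19/8

The set is linearly dependent precisely when det[v₁; v₂; v₃; v₄] = 0.
Cofactor expansion gives det = 32*λ + 76.
Setting this to zero gives λ = -19/8.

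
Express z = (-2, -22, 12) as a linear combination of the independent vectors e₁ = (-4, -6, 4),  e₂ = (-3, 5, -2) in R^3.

z = 2e₁ - 2e₂

Since e₁, e₂ are independent, the coefficients expressing z are uniquely determined by a linear system.
Back-substitution yields (a₁, a₂) = (2, -2).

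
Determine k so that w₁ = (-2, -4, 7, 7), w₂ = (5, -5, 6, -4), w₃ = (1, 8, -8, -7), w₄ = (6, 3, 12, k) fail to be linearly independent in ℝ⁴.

Dependence holds iff the 4×4 matrix [w₁ w₂ w₃ w₄] is singular.
Expanding, det = 147*k + 819.
Solving 147*k + 819 = 0 yields k = -39/7.

k = -39/7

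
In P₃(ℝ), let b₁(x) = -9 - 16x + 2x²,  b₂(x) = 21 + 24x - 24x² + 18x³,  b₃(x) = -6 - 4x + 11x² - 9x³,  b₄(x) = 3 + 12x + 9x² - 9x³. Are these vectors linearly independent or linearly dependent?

linearly dependent

Take coordinates with respect to the standard basis {1, x, …, x³}.
The matrix [b₁|b₂|b₃|b₄] has determinant 0.
A zero determinant means the columns are linearly dependent.
Indeed b₁ + b₂ + 2b₃ = 0.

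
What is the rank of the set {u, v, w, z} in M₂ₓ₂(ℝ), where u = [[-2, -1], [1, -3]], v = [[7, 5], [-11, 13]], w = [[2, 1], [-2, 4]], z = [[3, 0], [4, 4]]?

Use coordinates relative to {E₁₁, E₁₂, E₂₁, E₂₂}.
Row-reduce the 4×4 matrix with these as rows.
Reduction leaves 3 leading entries, giving rank 3.

rank 3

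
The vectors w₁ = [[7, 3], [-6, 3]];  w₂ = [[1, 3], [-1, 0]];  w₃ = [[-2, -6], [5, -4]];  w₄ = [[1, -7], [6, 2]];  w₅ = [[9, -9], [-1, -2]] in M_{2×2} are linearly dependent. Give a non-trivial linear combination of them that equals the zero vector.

2w₁ - w₂ + 2w₃ - w₅ = 0

Take coordinates with respect to {E₁₁, E₁₂, E₂₁, E₂₂}.
Set up α₁w₁ + … + α₅w₅ = 0 and solve the homogeneous system.
The free variable yields coefficients (2, -1, 2, 0, -1) (any nonzero multiple also works).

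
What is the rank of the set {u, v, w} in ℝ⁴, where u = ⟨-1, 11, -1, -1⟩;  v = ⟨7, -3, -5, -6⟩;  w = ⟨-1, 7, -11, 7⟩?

rank 3

Row-reduce the 3×4 matrix with these as rows.
Exactly 3 pivots survive; hence the rank is 3.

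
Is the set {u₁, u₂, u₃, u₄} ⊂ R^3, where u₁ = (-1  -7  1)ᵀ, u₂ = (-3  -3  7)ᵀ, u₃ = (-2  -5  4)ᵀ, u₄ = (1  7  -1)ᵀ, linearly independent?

linearly dependent

There are 4 vectors in a 3-dimensional space, so they cannot be linearly independent.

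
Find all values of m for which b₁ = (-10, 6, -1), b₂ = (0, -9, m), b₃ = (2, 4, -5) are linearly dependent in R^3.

m = 9

The vectors are dependent exactly when the determinant of the matrix with rows b₁, b₂, b₃ vanishes.
Cofactor expansion gives det = 52*m - 468.
Setting this to zero gives m = 9.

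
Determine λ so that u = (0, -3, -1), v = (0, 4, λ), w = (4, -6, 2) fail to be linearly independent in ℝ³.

λ = 4/3

The set is linearly dependent precisely when det[u; v; w] = 0.
Expanding, det = 16 - 12*λ.
Solving 16 - 12*λ = 0 yields λ = 4/3.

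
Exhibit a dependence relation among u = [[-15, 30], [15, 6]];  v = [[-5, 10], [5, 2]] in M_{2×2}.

u - 3v = 0

Write each element as a vector in ℝ⁴ using {E₁₁, E₁₂, E₂₁, E₂₂}.
Write the vectors as columns of a matrix and find a nonzero vector in its null space.
One solution (up to scaling) is (1, -3).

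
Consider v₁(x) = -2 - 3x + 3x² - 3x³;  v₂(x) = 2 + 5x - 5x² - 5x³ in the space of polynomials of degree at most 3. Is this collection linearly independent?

linearly independent

Write each element as a coordinate vector in ℝ⁴ using {1, x, …, x³}.
Place the vectors as rows of a 2×4 matrix and reduce to echelon form.
The reduction yields 2 nonzero rows, so the rank is 2.
Since rank = 2 (the number of vectors), the set is linearly independent.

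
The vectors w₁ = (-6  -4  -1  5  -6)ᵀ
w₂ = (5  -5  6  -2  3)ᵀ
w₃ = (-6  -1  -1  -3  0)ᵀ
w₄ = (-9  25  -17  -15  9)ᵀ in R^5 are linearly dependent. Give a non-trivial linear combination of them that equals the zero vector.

3w₁ + 3w₂ - 2w₃ + w₄ = 0

Write the vectors as columns of a matrix and find a nonzero vector in its null space.
A generator of the null space is (3, 3, -2, 1).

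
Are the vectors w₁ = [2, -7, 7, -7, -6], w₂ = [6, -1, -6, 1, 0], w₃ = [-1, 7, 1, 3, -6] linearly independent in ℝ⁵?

Place the vectors as rows of a 3×5 matrix and reduce to echelon form.
The reduction yields 3 nonzero rows, so the rank is 3.
Since rank = 3 (the number of vectors), the set is linearly independent.

linearly independent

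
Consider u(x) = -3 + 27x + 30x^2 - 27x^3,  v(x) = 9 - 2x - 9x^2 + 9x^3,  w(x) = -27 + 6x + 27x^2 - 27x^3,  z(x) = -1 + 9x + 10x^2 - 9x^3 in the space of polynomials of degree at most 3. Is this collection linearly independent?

Take coordinates with respect to the standard basis {1, x, …, x^3}.
One vector is a scalar multiple of another, so the set is dependent.

linearly dependent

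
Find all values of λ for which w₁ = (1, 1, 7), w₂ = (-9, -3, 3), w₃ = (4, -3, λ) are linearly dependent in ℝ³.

Dependence holds iff the 3×3 matrix [w₁ w₂ w₃] is singular.
The determinant works out to 6*λ + 294.
Solving 6*λ + 294 = 0 yields λ = -49.

λ = -49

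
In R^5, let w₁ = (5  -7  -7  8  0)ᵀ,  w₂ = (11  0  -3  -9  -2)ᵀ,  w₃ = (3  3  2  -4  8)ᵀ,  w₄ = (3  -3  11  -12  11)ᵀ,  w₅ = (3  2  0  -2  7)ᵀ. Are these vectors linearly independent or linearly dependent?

linearly independent

Form the 5×5 matrix with these as columns; its determinant is -8243.
A nonzero determinant means the columns are linearly independent.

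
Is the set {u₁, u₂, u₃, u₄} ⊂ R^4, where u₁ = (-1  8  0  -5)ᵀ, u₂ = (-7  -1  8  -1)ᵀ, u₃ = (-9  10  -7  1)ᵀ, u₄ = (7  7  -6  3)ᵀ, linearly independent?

Form the 4×4 matrix with these as columns; its determinant is -6454.
A nonzero determinant means the columns are linearly independent.

linearly independent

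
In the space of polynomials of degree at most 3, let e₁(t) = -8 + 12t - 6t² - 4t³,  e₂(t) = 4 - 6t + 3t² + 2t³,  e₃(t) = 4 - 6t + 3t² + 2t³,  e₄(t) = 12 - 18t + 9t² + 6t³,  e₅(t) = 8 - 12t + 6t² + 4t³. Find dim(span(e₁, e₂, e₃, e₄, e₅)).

dim = 1

Represent each element by its coordinate vector in ℝ⁴.
Form the matrix with e₁, e₂, e₃, e₄, e₅ as columns and reduce.
The echelon form has 1 nonzero row, so the rank is 1.
(With 5 elements in a 4-dimensional space the rank is at most 4.)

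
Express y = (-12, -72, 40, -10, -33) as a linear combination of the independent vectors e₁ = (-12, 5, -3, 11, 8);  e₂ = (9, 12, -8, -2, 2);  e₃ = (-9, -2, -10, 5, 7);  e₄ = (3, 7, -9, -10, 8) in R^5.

y = -3e₁ - 4e₂ + e₃ - e₄

Solve the system with e₁, e₂, e₃, e₄ as columns and y as the right-hand side.
Back-substitution yields (c₁, …, c₄) = (-3, -4, 1, -1).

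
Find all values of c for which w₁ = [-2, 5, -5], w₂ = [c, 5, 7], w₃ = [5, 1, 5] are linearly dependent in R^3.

c = 44/5

Dependence holds iff the 3×3 matrix [w₁ w₂ w₃] is singular.
The determinant works out to 264 - 30*c.
This vanishes exactly when c = 44/5.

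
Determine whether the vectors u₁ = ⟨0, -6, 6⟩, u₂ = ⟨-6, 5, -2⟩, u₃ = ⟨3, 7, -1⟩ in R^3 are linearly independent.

The matrix [u₁|u₂|u₃] has determinant -270.
A nonzero determinant means the columns are linearly independent.

linearly independent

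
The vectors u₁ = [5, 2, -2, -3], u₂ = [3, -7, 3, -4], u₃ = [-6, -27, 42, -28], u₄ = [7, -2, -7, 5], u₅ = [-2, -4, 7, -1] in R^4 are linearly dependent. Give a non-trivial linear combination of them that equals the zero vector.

Row-reduce the matrix with u₁, u₂, u₃, u₄, u₅ as columns; the null space gives the coefficients.
A generator of the null space is (1, 3, -1, -2, 3).

u₁ + 3u₂ - u₃ - 2u₄ + 3u₅ = 0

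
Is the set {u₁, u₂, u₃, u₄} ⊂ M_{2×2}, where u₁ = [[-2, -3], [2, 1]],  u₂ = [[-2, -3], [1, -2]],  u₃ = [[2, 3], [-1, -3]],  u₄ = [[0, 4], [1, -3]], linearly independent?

linearly independent

Write each element as a coordinate vector in ℝ⁴ using {E₁₁, E₁₂, E₂₁, E₂₂}.
Row-reduce the matrix whose columns are u₁, u₂, u₃, u₄.
The reduction yields 4 nonzero rows, so the rank is 4.
Since rank = 4 (the number of vectors), the set is linearly independent.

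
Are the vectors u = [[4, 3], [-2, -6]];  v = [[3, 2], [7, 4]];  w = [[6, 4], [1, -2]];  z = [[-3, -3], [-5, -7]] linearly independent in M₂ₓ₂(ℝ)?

Write each element as a coordinate vector in ℝ⁴ using {E₁₁, E₁₂, E₂₁, E₂₂}.
Form the 4×4 matrix with these as columns; its determinant is -161.
A nonzero determinant means the columns are linearly independent.

linearly independent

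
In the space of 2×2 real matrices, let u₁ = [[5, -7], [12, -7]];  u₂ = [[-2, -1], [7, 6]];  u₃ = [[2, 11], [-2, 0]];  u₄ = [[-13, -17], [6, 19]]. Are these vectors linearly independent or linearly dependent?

Take coordinates with respect to the standard basis {E₁₁, E₁₂, E₂₁, E₂₂}.
Form the 4×4 matrix with these as columns; its determinant is 0.
A zero determinant means the columns are linearly dependent.

linearly dependent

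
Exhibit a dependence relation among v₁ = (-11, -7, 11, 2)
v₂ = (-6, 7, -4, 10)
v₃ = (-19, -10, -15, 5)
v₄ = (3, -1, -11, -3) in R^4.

Solve the homogeneous system with v₁, v₂, v₃, v₄ as columns by row-reducing the coefficient matrix.
A generator of the null space is (2, 1, -1, 3).

2v₁ + v₂ - v₃ + 3v₄ = 0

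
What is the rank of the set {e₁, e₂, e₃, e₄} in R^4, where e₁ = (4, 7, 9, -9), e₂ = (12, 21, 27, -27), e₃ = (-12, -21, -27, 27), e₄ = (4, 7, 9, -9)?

Form the matrix with e₁, e₂, e₃, e₄ as columns and reduce.
There is 1 pivot column, so rank = 1.

rank 1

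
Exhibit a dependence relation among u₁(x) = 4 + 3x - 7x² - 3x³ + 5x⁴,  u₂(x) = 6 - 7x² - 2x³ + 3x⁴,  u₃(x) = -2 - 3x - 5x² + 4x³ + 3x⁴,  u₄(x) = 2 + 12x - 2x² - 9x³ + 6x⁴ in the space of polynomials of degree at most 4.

3u₁ - 2u₂ - u₃ - u₄ = 0

Pass to coordinate vectors relative to the basis {1, x, …, x⁴}.
Solve the homogeneous system with u₁, u₂, u₃, u₄ as columns by row-reducing the coefficient matrix.
The free variable yields coefficients (3, -2, -1, -1) (any nonzero multiple also works).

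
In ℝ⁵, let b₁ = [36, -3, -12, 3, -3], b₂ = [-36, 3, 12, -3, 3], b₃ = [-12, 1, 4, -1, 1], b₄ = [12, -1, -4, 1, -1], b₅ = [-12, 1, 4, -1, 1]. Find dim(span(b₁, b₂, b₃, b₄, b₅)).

Put the 5×5 matrix [b₁|b₂|b₃|b₄|b₅] into echelon form.
Exactly 1 pivot survives; hence the rank is 1.

dim = 1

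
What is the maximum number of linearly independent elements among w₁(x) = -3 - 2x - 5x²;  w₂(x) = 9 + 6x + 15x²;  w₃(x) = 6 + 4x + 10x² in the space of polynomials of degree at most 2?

1

Pass to coordinate vectors with respect to the basis {1, x, x²}.
Put the 3×3 matrix [w₁|w₂|w₃] into echelon form.
Reduction leaves 1 leading entry, giving rank 1.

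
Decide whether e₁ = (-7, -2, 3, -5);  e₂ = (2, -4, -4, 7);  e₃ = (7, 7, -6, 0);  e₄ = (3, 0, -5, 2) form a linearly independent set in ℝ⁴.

Form the 4×4 matrix with these as columns; its determinant is 354.
A nonzero determinant means the columns are linearly independent.

linearly independent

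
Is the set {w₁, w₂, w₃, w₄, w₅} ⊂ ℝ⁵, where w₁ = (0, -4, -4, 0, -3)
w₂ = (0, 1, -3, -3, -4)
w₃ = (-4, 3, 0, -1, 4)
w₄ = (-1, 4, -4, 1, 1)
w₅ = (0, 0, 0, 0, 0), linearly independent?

One of the vectors is the zero vector, so the set is linearly dependent.

linearly dependent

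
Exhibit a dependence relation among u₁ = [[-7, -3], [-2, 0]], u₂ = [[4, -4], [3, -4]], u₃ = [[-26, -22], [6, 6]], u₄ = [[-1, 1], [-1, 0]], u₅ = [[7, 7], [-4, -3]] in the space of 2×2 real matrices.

Write each element as a vector in ℝ⁴ using {E₁₁, E₁₂, E₂₁, E₂₂}.
Write the vectors as columns of a matrix and find a nonzero vector in its null space.
The free variable yields coefficients (2, 0, -1, -2, -2) (any nonzero multiple also works).

2u₁ - u₃ - 2u₄ - 2u₅ = 0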